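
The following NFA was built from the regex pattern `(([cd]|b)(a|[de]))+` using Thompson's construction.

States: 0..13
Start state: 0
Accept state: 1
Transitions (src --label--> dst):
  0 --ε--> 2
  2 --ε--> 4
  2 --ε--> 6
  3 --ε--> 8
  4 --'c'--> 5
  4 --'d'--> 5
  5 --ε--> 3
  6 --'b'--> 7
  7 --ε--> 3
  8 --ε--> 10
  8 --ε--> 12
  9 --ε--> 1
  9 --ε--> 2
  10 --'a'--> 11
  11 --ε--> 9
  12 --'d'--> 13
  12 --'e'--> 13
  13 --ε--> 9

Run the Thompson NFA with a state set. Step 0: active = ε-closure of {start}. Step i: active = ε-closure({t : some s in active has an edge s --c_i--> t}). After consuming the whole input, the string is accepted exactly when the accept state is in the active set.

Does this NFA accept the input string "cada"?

initial (ε-close {0}): {0,2,4,6}
'c' @ 1: {3,5,8,10,12}
'a' @ 2: {1,2,4,6,9,11}  ✓accept
'd' @ 3: {3,5,8,10,12}
'a' @ 4: {1,2,4,6,9,11}  ✓accept
after full input: {1,2,4,6,9,11}  (accept=1 in)

Answer: ACCEPT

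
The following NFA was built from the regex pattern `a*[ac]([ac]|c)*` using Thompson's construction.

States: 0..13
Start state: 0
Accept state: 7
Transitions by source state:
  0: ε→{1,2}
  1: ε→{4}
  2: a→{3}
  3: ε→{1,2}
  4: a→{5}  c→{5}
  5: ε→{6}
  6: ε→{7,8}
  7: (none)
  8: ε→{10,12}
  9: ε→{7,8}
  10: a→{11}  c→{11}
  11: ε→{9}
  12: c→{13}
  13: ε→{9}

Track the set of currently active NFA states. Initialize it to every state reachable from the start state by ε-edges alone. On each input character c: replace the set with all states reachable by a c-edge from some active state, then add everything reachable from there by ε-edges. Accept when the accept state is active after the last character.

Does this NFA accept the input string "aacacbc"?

initial (ε-close {0}): {0,1,2,4}
'a' @ 1: {1,2,3,4,5,6,7,8,10,12}  (accept∈set)
'a' @ 2: {1,2,3,4,5,6,7,8,9,10,11,12}  (accept∈set)
'c' @ 3: {5,6,7,8,9,10,11,12,13}  (accept∈set)
'a' @ 4: {7,8,9,10,11,12}  (accept∈set)
'c' @ 5: {7,8,9,10,11,12,13}  (accept∈set)
'b' @ 6: {}  — no active states
rest 'c' ignored (set empty)
after full input: {}  (accept=7 not in)

Answer: REJECT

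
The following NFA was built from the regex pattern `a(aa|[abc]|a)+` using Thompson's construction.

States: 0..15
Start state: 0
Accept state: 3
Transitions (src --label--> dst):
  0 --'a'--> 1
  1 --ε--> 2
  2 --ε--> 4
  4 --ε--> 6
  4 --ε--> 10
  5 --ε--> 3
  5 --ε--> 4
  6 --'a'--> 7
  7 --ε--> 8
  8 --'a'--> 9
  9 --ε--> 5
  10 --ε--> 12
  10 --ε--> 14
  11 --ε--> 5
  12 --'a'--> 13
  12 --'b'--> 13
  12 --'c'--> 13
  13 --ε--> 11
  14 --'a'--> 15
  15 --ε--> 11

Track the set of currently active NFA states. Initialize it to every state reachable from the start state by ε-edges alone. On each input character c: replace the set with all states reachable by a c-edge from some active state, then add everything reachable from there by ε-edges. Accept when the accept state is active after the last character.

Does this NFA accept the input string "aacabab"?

Answer: ACCEPT

Derivation:
start: ε-closure({0}) = {0}
'a' @ 1: {1,2,4,6,10,12,14}
'a' @ 2: {3,4,5,6,7,8,10,11,12,13,14,15}  ✓accept
'c' @ 3: {3,4,5,6,10,11,12,13,14}  ✓accept
'a' @ 4: {3,4,5,6,7,8,10,11,12,13,14,15}  ✓accept
'b' @ 5: {3,4,5,6,10,11,12,13,14}  ✓accept
'a' @ 6: {3,4,5,6,7,8,10,11,12,13,14,15}  ✓accept
'b' @ 7: {3,4,5,6,10,11,12,13,14}  ✓accept
end set {3,4,5,6,10,11,12,13,14} — state 3 in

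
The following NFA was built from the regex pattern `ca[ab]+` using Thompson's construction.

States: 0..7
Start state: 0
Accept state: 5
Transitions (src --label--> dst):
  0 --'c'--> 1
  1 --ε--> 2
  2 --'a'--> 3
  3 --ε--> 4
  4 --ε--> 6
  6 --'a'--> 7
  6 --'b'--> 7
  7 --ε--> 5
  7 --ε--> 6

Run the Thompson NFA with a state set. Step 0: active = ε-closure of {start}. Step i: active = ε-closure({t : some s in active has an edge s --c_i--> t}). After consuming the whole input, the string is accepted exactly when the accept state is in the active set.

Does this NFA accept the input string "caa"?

initial (ε-close {0}): {0}
'c' @ 1: {1,2}
'a' @ 2: {3,4,6}
'a' @ 3: {5,6,7}  [accepting]
final: {5,6,7}; accept 5 in set

Answer: ACCEPT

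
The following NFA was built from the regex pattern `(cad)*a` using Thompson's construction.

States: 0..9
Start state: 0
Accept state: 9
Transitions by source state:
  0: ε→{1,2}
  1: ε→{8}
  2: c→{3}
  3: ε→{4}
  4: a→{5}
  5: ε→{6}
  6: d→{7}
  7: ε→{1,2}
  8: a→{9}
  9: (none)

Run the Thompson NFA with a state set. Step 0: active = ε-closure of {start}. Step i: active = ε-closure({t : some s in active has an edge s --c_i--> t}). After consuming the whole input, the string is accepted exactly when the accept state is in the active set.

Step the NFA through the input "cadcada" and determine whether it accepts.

S₀ = ε-closure({0}) = {0,1,2,8}
'c' @ 1: {3,4}
'a' @ 2: {5,6}
'd' @ 3: {1,2,7,8}
'c' @ 4: {3,4}
'a' @ 5: {5,6}
'd' @ 6: {1,2,7,8}
'a' @ 7: {9}  [accepting]
after full input: {9}  (accept=9 in)

Answer: ACCEPT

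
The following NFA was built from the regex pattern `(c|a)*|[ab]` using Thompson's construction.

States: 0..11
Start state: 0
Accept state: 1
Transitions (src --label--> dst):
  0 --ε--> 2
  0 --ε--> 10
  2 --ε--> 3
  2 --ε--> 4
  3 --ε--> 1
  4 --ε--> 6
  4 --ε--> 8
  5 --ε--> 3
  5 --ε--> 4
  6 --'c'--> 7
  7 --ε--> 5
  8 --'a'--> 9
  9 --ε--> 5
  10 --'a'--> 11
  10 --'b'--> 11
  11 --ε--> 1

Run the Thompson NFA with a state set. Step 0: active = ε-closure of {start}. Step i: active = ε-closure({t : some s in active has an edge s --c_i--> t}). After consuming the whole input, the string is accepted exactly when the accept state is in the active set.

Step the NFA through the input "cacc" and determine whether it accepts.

Answer: ACCEPT

Trace:
initial (ε-close {0}): {0,1,2,3,4,6,8,10}
'c' @ 1: {1,3,4,5,6,7,8}  ✓accept
'a' @ 2: {1,3,4,5,6,8,9}  ✓accept
'c' @ 3: {1,3,4,5,6,7,8}  ✓accept
'c' @ 4: {1,3,4,5,6,7,8}  ✓accept
final: {1,3,4,5,6,7,8}; accept 1 in set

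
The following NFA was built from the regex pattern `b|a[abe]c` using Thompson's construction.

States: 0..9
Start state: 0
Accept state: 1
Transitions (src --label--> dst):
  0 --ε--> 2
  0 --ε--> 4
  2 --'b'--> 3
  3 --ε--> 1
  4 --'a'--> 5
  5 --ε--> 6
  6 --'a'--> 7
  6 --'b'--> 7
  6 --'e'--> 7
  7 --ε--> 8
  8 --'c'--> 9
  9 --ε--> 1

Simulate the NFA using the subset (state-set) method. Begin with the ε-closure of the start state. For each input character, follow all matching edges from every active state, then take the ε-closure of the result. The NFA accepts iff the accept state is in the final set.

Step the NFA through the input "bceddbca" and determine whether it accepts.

Answer: REJECT

Trace:
initial (ε-close {0}): {0,2,4}
'b' @ 1: {1,3}  [accepting]
'c' @ 2: {}  — no active states
rest 'eddbca' ignored (set empty)
final: {}; accept 1 not in set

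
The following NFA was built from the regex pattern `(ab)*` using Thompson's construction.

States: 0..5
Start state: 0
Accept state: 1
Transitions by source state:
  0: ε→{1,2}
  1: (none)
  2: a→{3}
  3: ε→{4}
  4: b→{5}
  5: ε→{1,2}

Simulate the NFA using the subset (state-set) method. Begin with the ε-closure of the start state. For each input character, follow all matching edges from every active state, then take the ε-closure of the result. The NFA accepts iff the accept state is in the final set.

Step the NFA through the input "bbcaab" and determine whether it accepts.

Answer: REJECT

Steps:
start: ε-closure({0}) = {0,1,2}
'b' @ 1: {}  — dead — no transitions
rest 'bcaab' ignored (set empty)
end set {} — state 1 not in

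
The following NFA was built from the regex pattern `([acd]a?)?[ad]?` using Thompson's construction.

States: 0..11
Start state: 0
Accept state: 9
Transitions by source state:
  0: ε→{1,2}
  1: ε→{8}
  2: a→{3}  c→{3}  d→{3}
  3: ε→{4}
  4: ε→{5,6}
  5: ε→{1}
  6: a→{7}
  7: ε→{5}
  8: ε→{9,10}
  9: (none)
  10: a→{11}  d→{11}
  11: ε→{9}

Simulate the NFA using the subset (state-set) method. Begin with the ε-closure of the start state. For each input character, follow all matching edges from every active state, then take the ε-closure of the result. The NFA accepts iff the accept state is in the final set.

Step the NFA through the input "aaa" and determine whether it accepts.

Answer: ACCEPT

Trace:
S₀ = ε-closure({0}) = {0,1,2,8,9,10}
'a' @ 1: {1,3,4,5,6,8,9,10,11}  [accepting]
'a' @ 2: {1,5,7,8,9,10,11}  [accepting]
'a' @ 3: {9,11}  [accepting]
final: {9,11}; accept 9 in set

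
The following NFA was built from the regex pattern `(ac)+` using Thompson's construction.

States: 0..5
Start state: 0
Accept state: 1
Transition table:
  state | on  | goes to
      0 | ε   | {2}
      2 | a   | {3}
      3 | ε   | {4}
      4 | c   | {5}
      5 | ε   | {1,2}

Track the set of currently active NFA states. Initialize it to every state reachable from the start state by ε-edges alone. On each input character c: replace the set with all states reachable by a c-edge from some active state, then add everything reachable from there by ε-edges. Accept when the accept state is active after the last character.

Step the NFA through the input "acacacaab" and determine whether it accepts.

start: ε-closure({0}) = {0,2}
'a' @ 1: {3,4}
'c' @ 2: {1,2,5}  [accepting]
'a' @ 3: {3,4}
'c' @ 4: {1,2,5}  [accepting]
'a' @ 5: {3,4}
'c' @ 6: {1,2,5}  [accepting]
'a' @ 7: {3,4}
'a' @ 8: {}  — state set empty
rest 'b' ignored (set empty)
final: {}; accept 1 not in set

Answer: REJECT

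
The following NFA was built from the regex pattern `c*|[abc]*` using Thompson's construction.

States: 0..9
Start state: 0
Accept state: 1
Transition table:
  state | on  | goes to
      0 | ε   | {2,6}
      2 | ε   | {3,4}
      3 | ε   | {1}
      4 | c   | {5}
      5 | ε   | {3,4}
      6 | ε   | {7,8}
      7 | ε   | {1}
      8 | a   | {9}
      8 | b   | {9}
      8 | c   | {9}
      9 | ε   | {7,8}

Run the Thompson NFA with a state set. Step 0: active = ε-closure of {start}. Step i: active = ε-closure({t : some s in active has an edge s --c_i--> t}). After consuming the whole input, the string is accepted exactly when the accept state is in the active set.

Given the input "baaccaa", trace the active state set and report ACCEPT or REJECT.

S₀ = ε-closure({0}) = {0,1,2,3,4,6,7,8}
'b' @ 1: {1,7,8,9}  [accepting]
'a' @ 2: {1,7,8,9}  [accepting]
'a' @ 3: {1,7,8,9}  [accepting]
'c' @ 4: {1,7,8,9}  [accepting]
'c' @ 5: {1,7,8,9}  [accepting]
'a' @ 6: {1,7,8,9}  [accepting]
'a' @ 7: {1,7,8,9}  [accepting]
final: {1,7,8,9}; accept 1 in set

Answer: ACCEPT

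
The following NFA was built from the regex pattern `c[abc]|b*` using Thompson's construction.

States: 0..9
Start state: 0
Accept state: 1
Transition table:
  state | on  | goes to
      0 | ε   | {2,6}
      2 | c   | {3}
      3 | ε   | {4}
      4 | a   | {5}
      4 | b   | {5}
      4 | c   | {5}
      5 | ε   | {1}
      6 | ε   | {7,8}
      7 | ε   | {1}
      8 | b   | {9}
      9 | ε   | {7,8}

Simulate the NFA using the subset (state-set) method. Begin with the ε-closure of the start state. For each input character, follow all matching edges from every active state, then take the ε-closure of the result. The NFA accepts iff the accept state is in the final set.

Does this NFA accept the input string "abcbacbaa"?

start: ε-closure({0}) = {0,1,2,6,7,8}
'a' @ 1: {}  — state set empty
rest 'bcbacbaa' ignored (set empty)
end set {} — state 1 not in

Answer: REJECT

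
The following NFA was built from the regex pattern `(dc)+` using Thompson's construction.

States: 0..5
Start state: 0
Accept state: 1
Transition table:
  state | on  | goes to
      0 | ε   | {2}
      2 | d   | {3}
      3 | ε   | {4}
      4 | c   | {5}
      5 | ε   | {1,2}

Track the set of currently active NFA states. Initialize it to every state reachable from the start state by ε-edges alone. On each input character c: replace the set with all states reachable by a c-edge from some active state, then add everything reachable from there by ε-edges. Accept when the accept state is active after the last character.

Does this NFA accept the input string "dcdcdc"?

Answer: ACCEPT

Steps:
initial (ε-close {0}): {0,2}
'd' @ 1: {3,4}
'c' @ 2: {1,2,5}  ✓accept
'd' @ 3: {3,4}
'c' @ 4: {1,2,5}  ✓accept
'd' @ 5: {3,4}
'c' @ 6: {1,2,5}  ✓accept
end set {1,2,5} — state 1 in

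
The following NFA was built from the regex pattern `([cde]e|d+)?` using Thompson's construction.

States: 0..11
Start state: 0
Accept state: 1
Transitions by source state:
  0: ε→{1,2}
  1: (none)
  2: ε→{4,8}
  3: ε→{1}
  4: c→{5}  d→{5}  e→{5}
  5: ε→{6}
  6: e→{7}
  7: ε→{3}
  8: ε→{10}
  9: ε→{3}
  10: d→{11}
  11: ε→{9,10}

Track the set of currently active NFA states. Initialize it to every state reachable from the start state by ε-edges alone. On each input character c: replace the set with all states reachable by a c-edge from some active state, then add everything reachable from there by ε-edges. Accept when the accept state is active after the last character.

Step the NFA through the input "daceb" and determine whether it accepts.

Answer: REJECT

Steps:
initial (ε-close {0}): {0,1,2,4,8,10}
'd' @ 1: {1,3,5,6,9,10,11}  [accepting]
'a' @ 2: {}  — state set empty
rest 'ceb' ignored (set empty)
final: {}; accept 1 not in set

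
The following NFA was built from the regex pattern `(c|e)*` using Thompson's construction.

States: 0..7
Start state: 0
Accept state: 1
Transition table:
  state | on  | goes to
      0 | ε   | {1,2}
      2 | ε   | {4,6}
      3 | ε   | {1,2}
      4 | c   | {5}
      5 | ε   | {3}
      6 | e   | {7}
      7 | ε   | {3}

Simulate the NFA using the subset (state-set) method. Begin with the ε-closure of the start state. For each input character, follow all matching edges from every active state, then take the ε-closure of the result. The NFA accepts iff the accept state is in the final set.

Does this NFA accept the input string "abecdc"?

Answer: REJECT

Derivation:
S₀ = ε-closure({0}) = {0,1,2,4,6}
'a' @ 1: {}  — no active states
rest 'becdc' ignored (set empty)
end set {} — state 1 not in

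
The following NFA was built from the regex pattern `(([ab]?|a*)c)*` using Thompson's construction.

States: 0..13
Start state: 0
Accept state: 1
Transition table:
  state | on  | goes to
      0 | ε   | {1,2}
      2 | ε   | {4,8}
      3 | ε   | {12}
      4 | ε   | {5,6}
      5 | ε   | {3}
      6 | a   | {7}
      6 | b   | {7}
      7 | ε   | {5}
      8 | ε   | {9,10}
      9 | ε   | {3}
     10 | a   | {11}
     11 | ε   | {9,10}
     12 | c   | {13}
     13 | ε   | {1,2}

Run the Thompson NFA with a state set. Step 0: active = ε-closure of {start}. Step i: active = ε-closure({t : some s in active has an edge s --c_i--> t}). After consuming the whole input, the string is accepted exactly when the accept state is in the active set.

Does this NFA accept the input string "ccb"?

start: ε-closure({0}) = {0,1,2,3,4,5,6,8,9,10,12}
'c' @ 1: {1,2,3,4,5,6,8,9,10,12,13}  ✓accept
'c' @ 2: {1,2,3,4,5,6,8,9,10,12,13}  ✓accept
'b' @ 3: {3,5,7,12}
final: {3,5,7,12}; accept 1 not in set

Answer: REJECT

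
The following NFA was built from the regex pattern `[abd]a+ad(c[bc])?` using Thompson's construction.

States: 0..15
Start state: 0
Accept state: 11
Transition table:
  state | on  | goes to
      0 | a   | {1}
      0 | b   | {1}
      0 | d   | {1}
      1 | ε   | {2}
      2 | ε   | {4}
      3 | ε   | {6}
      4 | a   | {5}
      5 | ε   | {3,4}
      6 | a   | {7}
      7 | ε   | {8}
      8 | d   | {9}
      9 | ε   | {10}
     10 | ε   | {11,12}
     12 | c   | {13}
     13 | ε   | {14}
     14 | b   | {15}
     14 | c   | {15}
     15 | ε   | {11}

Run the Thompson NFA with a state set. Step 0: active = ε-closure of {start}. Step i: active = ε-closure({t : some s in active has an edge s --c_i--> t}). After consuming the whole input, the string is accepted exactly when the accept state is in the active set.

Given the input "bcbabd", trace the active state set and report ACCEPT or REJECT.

Answer: REJECT

Derivation:
initial (ε-close {0}): {0}
'b' @ 1: {1,2,4}
'c' @ 2: {}  — state set empty
rest 'babd' ignored (set empty)
end set {} — state 11 not in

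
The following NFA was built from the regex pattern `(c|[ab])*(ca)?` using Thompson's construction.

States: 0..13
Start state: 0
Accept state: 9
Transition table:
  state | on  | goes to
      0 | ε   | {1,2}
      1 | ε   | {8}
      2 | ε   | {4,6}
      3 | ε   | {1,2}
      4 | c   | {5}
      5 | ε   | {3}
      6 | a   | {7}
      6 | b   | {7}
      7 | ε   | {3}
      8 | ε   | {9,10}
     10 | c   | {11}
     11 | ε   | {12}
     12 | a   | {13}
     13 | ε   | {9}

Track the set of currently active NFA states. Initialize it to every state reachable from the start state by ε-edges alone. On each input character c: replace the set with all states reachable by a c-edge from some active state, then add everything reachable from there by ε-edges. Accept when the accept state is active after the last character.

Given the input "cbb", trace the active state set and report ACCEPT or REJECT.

initial (ε-close {0}): {0,1,2,4,6,8,9,10}
'c' @ 1: {1,2,3,4,5,6,8,9,10,11,12}  ✓accept
'b' @ 2: {1,2,3,4,6,7,8,9,10}  ✓accept
'b' @ 3: {1,2,3,4,6,7,8,9,10}  ✓accept
end set {1,2,3,4,6,7,8,9,10} — state 9 in

Answer: ACCEPT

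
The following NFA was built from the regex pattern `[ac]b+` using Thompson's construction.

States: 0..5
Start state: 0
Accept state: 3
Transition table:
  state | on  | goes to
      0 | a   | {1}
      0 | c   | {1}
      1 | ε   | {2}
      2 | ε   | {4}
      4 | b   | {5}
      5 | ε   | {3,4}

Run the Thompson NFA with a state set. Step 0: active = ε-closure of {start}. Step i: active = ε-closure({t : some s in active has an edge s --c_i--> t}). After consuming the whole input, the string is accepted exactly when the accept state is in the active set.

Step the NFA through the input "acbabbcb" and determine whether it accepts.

Answer: REJECT

Trace:
S₀ = ε-closure({0}) = {0}
'a' @ 1: {1,2,4}
'c' @ 2: {}  — dead — no transitions
rest 'babbcb' ignored (set empty)
after full input: {}  (accept=3 not in)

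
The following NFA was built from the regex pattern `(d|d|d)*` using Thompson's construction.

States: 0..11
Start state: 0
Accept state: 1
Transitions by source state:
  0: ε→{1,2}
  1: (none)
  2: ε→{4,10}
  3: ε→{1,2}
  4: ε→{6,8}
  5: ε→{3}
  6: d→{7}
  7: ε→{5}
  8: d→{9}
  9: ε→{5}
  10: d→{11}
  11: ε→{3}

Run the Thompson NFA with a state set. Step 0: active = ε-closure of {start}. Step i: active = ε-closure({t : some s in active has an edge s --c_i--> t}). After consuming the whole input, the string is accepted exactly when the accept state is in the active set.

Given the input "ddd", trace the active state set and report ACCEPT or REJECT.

Answer: ACCEPT

Derivation:
start: ε-closure({0}) = {0,1,2,4,6,8,10}
'd' @ 1: {1,2,3,4,5,6,7,8,9,10,11}  [accepting]
'd' @ 2: {1,2,3,4,5,6,7,8,9,10,11}  [accepting]
'd' @ 3: {1,2,3,4,5,6,7,8,9,10,11}  [accepting]
final: {1,2,3,4,5,6,7,8,9,10,11}; accept 1 in set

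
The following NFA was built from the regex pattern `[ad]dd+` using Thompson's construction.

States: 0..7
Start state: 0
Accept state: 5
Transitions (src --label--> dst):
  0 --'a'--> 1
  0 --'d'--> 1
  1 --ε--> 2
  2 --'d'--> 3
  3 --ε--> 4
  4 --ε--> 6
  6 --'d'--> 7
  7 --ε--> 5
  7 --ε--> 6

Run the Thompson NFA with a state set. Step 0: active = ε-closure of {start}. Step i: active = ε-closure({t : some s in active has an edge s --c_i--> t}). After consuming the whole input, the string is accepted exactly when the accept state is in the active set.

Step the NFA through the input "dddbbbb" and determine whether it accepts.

Answer: REJECT

Steps:
start: ε-closure({0}) = {0}
'd' @ 1: {1,2}
'd' @ 2: {3,4,6}
'd' @ 3: {5,6,7}  [accepting]
'b' @ 4: {}  — dead — no transitions
rest 'bbb' ignored (set empty)
end set {} — state 5 not in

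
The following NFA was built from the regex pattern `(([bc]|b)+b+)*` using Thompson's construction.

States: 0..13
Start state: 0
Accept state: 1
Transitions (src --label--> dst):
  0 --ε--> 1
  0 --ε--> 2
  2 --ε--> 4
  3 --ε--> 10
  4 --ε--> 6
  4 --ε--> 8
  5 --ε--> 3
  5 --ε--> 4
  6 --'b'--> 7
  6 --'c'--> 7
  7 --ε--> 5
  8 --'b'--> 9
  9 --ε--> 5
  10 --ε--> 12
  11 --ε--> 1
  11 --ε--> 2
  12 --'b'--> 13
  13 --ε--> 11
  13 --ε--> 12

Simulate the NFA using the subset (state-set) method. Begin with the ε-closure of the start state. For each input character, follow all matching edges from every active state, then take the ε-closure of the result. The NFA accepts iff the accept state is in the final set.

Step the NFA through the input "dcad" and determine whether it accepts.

Answer: REJECT

Steps:
S₀ = ε-closure({0}) = {0,1,2,4,6,8}
'd' @ 1: {}  — dead — no transitions
rest 'cad' ignored (set empty)
final: {}; accept 1 not in set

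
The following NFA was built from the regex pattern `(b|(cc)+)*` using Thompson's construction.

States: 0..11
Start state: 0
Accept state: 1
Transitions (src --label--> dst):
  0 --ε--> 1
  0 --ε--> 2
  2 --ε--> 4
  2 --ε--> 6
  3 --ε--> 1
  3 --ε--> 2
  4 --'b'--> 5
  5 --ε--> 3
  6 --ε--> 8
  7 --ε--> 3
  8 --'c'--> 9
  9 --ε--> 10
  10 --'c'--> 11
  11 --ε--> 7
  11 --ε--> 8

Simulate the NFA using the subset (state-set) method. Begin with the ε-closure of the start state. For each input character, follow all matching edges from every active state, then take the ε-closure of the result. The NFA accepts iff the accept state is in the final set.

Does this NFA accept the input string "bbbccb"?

Answer: ACCEPT

Trace:
start: ε-closure({0}) = {0,1,2,4,6,8}
'b' @ 1: {1,2,3,4,5,6,8}  [accepting]
'b' @ 2: {1,2,3,4,5,6,8}  [accepting]
'b' @ 3: {1,2,3,4,5,6,8}  [accepting]
'c' @ 4: {9,10}
'c' @ 5: {1,2,3,4,6,7,8,11}  [accepting]
'b' @ 6: {1,2,3,4,5,6,8}  [accepting]
after full input: {1,2,3,4,5,6,8}  (accept=1 in)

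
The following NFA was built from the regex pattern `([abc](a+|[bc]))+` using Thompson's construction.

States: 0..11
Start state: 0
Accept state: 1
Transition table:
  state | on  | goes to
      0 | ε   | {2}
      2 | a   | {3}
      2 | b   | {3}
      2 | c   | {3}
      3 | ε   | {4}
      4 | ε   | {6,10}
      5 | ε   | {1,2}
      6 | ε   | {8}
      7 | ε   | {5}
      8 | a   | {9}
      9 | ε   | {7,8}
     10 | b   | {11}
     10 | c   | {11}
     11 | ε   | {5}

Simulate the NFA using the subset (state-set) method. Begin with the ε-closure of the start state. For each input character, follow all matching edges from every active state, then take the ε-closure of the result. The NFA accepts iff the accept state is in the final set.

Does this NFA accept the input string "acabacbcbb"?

Answer: ACCEPT

Steps:
start: ε-closure({0}) = {0,2}
'a' @ 1: {3,4,6,8,10}
'c' @ 2: {1,2,5,11}  [accepting]
'a' @ 3: {3,4,6,8,10}
'b' @ 4: {1,2,5,11}  [accepting]
'a' @ 5: {3,4,6,8,10}
'c' @ 6: {1,2,5,11}  [accepting]
'b' @ 7: {3,4,6,8,10}
'c' @ 8: {1,2,5,11}  [accepting]
'b' @ 9: {3,4,6,8,10}
'b' @ 10: {1,2,5,11}  [accepting]
after full input: {1,2,5,11}  (accept=1 in)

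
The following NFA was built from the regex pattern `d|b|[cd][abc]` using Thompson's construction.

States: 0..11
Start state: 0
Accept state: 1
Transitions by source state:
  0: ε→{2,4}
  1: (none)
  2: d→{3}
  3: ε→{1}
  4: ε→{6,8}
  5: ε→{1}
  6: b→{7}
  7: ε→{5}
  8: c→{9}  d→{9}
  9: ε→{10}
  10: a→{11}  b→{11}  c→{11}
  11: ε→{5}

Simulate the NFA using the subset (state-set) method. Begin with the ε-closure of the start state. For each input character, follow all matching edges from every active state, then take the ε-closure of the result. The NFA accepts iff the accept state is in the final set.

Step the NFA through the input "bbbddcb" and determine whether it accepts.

Answer: REJECT

Steps:
start: ε-closure({0}) = {0,2,4,6,8}
'b' @ 1: {1,5,7}  [accepting]
'b' @ 2: {}  — state set empty
rest 'bddcb' ignored (set empty)
after full input: {}  (accept=1 not in)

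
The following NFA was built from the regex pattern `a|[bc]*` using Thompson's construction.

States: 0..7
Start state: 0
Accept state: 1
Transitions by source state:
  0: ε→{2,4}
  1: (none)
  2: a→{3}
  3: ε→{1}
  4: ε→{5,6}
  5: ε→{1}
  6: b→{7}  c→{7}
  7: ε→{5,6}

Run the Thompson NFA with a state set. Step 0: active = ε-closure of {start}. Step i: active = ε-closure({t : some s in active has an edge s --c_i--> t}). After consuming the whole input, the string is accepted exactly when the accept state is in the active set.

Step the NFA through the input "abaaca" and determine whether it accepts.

initial (ε-close {0}): {0,1,2,4,5,6}
'a' @ 1: {1,3}  (accept∈set)
'b' @ 2: {}  — no active states
rest 'aaca' ignored (set empty)
after full input: {}  (accept=1 not in)

Answer: REJECT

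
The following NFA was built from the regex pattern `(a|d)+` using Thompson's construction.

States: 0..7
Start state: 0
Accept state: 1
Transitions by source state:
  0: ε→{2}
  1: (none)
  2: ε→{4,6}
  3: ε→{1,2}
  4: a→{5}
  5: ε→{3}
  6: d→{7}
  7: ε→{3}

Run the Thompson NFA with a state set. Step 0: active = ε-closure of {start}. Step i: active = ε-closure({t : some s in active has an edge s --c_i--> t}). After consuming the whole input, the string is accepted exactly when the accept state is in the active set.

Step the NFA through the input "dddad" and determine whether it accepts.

Answer: ACCEPT

Steps:
start: ε-closure({0}) = {0,2,4,6}
'd' @ 1: {1,2,3,4,6,7}  ✓accept
'd' @ 2: {1,2,3,4,6,7}  ✓accept
'd' @ 3: {1,2,3,4,6,7}  ✓accept
'a' @ 4: {1,2,3,4,5,6}  ✓accept
'd' @ 5: {1,2,3,4,6,7}  ✓accept
final: {1,2,3,4,6,7}; accept 1 in set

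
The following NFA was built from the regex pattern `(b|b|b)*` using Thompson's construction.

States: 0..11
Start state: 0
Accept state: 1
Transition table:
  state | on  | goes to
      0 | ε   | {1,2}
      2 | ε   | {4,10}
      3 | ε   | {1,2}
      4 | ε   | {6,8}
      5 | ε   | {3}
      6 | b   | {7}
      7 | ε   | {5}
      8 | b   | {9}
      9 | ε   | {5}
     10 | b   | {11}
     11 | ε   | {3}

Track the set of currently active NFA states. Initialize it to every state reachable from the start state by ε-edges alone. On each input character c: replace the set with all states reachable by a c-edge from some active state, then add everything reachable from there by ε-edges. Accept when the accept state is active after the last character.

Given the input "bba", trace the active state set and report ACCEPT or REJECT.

S₀ = ε-closure({0}) = {0,1,2,4,6,8,10}
'b' @ 1: {1,2,3,4,5,6,7,8,9,10,11}  (accept∈set)
'b' @ 2: {1,2,3,4,5,6,7,8,9,10,11}  (accept∈set)
'a' @ 3: {}  — no active states
final: {}; accept 1 not in set

Answer: REJECT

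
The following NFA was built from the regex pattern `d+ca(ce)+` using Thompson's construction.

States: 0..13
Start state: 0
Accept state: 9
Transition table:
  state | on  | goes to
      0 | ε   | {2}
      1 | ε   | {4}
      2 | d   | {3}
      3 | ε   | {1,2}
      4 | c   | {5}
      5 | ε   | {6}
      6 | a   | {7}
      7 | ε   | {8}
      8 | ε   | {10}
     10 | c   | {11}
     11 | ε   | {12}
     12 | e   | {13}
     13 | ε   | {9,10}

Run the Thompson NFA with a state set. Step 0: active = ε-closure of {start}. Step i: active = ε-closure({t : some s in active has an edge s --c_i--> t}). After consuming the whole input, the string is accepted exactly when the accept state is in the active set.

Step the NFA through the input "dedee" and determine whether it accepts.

initial (ε-close {0}): {0,2}
'd' @ 1: {1,2,3,4}
'e' @ 2: {}  — dead — no transitions
rest 'dee' ignored (set empty)
final: {}; accept 9 not in set

Answer: REJECT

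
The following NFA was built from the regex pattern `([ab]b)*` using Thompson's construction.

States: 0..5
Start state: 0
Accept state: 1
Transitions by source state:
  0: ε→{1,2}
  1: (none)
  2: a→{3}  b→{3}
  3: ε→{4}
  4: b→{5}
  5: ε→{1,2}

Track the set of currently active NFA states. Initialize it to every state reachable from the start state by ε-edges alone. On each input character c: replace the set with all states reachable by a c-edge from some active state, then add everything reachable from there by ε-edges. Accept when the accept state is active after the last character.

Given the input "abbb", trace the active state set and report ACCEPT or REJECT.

initial (ε-close {0}): {0,1,2}
'a' @ 1: {3,4}
'b' @ 2: {1,2,5}  ✓accept
'b' @ 3: {3,4}
'b' @ 4: {1,2,5}  ✓accept
end set {1,2,5} — state 1 in

Answer: ACCEPT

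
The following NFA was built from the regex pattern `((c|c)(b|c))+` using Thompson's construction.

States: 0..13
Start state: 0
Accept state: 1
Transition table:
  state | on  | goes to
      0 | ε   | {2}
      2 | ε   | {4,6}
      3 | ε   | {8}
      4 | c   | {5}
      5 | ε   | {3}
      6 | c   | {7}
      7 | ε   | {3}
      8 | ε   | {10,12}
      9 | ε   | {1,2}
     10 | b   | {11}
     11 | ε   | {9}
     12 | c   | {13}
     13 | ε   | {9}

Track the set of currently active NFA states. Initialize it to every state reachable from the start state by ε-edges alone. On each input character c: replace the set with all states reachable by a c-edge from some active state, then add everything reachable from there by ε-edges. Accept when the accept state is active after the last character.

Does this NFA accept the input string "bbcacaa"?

Answer: REJECT

Trace:
start: ε-closure({0}) = {0,2,4,6}
'b' @ 1: {}  — state set empty
rest 'bcacaa' ignored (set empty)
final: {}; accept 1 not in set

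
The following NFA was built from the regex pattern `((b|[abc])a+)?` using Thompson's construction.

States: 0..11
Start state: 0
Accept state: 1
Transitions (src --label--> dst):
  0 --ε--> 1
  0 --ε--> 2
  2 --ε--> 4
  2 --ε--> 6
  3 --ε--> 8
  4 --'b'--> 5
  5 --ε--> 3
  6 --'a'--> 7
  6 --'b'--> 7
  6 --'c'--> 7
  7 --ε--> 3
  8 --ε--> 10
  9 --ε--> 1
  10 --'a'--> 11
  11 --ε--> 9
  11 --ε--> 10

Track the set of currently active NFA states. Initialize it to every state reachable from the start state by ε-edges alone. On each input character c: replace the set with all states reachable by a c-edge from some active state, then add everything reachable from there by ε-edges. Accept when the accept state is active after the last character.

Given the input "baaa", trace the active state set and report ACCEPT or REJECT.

Answer: ACCEPT

Steps:
initial (ε-close {0}): {0,1,2,4,6}
'b' @ 1: {3,5,7,8,10}
'a' @ 2: {1,9,10,11}  [accepting]
'a' @ 3: {1,9,10,11}  [accepting]
'a' @ 4: {1,9,10,11}  [accepting]
after full input: {1,9,10,11}  (accept=1 in)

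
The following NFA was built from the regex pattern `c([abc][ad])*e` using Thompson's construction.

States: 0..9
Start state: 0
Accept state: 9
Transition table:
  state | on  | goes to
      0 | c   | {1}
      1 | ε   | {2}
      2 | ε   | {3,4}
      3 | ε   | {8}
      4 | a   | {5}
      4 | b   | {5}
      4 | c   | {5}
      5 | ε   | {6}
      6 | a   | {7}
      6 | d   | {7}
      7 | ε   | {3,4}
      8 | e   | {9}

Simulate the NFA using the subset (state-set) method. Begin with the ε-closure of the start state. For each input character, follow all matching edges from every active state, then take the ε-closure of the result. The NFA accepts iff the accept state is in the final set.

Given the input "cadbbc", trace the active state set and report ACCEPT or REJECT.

Answer: REJECT

Steps:
S₀ = ε-closure({0}) = {0}
'c' @ 1: {1,2,3,4,8}
'a' @ 2: {5,6}
'd' @ 3: {3,4,7,8}
'b' @ 4: {5,6}
'b' @ 5: {}  — no active states
rest 'c' ignored (set empty)
end set {} — state 9 not in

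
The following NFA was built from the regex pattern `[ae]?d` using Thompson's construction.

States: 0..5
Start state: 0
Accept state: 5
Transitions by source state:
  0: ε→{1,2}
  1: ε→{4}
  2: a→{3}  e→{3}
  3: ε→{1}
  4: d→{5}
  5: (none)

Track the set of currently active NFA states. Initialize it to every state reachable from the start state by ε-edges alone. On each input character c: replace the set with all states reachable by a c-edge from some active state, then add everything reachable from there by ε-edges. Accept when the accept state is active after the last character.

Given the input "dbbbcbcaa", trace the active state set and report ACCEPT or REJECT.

start: ε-closure({0}) = {0,1,2,4}
'd' @ 1: {5}  [accepting]
'b' @ 2: {}  — no active states
rest 'bbcbcaa' ignored (set empty)
end set {} — state 5 not in

Answer: REJECT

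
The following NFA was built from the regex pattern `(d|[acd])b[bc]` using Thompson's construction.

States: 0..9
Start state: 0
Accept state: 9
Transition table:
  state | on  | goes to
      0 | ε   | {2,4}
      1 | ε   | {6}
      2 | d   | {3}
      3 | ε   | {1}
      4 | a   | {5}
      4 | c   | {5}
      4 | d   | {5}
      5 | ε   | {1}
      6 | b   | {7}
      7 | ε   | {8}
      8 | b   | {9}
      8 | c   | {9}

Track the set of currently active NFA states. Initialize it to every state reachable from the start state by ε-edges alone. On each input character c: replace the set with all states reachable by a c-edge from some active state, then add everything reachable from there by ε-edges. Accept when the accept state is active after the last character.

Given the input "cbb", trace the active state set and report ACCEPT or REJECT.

S₀ = ε-closure({0}) = {0,2,4}
'c' @ 1: {1,5,6}
'b' @ 2: {7,8}
'b' @ 3: {9}  [accepting]
final: {9}; accept 9 in set

Answer: ACCEPT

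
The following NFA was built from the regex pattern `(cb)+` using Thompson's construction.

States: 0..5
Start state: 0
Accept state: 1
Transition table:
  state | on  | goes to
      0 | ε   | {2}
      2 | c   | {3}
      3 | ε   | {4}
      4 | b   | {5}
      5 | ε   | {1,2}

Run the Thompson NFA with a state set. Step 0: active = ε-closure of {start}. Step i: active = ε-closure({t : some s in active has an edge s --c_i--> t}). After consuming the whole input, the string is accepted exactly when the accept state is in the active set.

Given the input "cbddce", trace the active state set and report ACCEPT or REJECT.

initial (ε-close {0}): {0,2}
'c' @ 1: {3,4}
'b' @ 2: {1,2,5}  [accepting]
'd' @ 3: {}  — dead — no transitions
rest 'dce' ignored (set empty)
after full input: {}  (accept=1 not in)

Answer: REJECT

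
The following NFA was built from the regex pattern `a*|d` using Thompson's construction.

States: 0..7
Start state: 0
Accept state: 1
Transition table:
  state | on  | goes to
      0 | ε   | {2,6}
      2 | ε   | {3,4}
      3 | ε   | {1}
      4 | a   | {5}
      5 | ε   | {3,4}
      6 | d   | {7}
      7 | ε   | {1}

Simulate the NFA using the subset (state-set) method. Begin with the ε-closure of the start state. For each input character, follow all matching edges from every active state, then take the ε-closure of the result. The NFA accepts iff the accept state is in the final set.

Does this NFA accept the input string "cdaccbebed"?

start: ε-closure({0}) = {0,1,2,3,4,6}
'c' @ 1: {}  — no active states
rest 'daccbebed' ignored (set empty)
after full input: {}  (accept=1 not in)

Answer: REJECT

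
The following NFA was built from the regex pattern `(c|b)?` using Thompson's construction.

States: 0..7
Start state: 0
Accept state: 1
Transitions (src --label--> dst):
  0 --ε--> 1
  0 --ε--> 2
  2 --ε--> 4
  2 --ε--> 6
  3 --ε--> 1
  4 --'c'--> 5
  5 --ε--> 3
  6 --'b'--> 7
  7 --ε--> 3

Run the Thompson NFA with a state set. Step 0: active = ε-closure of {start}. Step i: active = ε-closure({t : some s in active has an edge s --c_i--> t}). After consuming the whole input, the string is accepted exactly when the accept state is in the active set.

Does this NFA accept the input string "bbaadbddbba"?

Answer: REJECT

Derivation:
initial (ε-close {0}): {0,1,2,4,6}
'b' @ 1: {1,3,7}  ✓accept
'b' @ 2: {}  — dead — no transitions
rest 'aadbddbba' ignored (set empty)
end set {} — state 1 not in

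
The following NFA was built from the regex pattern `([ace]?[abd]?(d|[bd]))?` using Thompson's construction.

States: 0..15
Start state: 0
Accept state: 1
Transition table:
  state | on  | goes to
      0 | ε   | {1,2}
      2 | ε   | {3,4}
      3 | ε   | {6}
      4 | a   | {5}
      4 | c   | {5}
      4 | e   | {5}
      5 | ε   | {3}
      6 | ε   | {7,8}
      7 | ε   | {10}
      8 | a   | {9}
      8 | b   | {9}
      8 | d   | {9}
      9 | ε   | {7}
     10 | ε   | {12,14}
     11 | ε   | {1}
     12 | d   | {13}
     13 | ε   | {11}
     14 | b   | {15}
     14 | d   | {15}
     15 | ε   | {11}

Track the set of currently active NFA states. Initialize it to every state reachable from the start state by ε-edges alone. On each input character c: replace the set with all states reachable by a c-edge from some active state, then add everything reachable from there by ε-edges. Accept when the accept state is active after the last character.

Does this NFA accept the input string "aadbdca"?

Answer: REJECT

Steps:
S₀ = ε-closure({0}) = {0,1,2,3,4,6,7,8,10,12,14}
'a' @ 1: {3,5,6,7,8,9,10,12,14}
'a' @ 2: {7,9,10,12,14}
'd' @ 3: {1,11,13,15}  ✓accept
'b' @ 4: {}  — dead — no transitions
rest 'dca' ignored (set empty)
final: {}; accept 1 not in set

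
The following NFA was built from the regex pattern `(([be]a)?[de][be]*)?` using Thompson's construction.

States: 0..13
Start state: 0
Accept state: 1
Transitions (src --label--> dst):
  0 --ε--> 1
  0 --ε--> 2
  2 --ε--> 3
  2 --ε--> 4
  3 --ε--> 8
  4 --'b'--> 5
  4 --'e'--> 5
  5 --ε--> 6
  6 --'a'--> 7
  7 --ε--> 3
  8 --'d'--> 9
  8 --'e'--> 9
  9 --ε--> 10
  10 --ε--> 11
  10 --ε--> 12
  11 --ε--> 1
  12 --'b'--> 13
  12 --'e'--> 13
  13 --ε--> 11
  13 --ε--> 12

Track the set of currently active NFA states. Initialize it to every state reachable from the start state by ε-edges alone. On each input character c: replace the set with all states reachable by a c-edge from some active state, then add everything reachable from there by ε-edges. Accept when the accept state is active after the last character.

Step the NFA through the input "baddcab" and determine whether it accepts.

Answer: REJECT

Derivation:
start: ε-closure({0}) = {0,1,2,3,4,8}
'b' @ 1: {5,6}
'a' @ 2: {3,7,8}
'd' @ 3: {1,9,10,11,12}  (accept∈set)
'd' @ 4: {}  — dead — no transitions
rest 'cab' ignored (set empty)
end set {} — state 1 not in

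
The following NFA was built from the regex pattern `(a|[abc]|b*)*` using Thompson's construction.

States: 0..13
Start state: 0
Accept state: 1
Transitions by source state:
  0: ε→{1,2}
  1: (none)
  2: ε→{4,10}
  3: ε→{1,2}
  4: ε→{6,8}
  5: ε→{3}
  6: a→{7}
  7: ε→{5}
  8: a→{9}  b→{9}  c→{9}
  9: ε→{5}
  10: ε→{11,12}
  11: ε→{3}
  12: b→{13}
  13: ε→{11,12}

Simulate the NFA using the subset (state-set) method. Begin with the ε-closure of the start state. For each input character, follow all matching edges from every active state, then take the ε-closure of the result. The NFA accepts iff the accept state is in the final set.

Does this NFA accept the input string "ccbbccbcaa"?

start: ε-closure({0}) = {0,1,2,3,4,6,8,10,11,12}
'c' @ 1: {1,2,3,4,5,6,8,9,10,11,12}  (accept∈set)
'c' @ 2: {1,2,3,4,5,6,8,9,10,11,12}  (accept∈set)
'b' @ 3: {1,2,3,4,5,6,8,9,10,11,12,13}  (accept∈set)
'b' @ 4: {1,2,3,4,5,6,8,9,10,11,12,13}  (accept∈set)
'c' @ 5: {1,2,3,4,5,6,8,9,10,11,12}  (accept∈set)
'c' @ 6: {1,2,3,4,5,6,8,9,10,11,12}  (accept∈set)
'b' @ 7: {1,2,3,4,5,6,8,9,10,11,12,13}  (accept∈set)
'c' @ 8: {1,2,3,4,5,6,8,9,10,11,12}  (accept∈set)
'a' @ 9: {1,2,3,4,5,6,7,8,9,10,11,12}  (accept∈set)
'a' @ 10: {1,2,3,4,5,6,7,8,9,10,11,12}  (accept∈set)
end set {1,2,3,4,5,6,7,8,9,10,11,12} — state 1 in

Answer: ACCEPT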